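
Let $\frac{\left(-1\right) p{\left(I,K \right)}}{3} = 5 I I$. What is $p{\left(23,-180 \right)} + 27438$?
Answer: $19503$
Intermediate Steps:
$p{\left(I,K \right)} = - 15 I^{2}$ ($p{\left(I,K \right)} = - 3 \cdot 5 I I = - 3 \cdot 5 I^{2} = - 15 I^{2}$)
$p{\left(23,-180 \right)} + 27438 = - 15 \cdot 23^{2} + 27438 = \left(-15\right) 529 + 27438 = -7935 + 27438 = 19503$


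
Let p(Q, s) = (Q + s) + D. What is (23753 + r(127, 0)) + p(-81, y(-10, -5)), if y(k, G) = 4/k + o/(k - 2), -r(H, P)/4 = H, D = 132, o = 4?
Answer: 349429/15 ≈ 23295.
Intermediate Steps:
r(H, P) = -4*H
y(k, G) = 4/k + 4/(-2 + k) (y(k, G) = 4/k + 4/(k - 2) = 4/k + 4/(-2 + k))
p(Q, s) = 132 + Q + s (p(Q, s) = (Q + s) + 132 = 132 + Q + s)
(23753 + r(127, 0)) + p(-81, y(-10, -5)) = (23753 - 4*127) + (132 - 81 + 8*(-1 - 10)/(-10*(-2 - 10))) = (23753 - 508) + (132 - 81 + 8*(-⅒)*(-11)/(-12)) = 23245 + (132 - 81 + 8*(-⅒)*(-1/12)*(-11)) = 23245 + (132 - 81 - 11/15) = 23245 + 754/15 = 349429/15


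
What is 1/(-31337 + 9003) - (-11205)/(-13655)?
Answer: -50053225/60994154 ≈ -0.82062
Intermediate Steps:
1/(-31337 + 9003) - (-11205)/(-13655) = 1/(-22334) - (-11205)*(-1)/13655 = -1/22334 - 1*2241/2731 = -1/22334 - 2241/2731 = -50053225/60994154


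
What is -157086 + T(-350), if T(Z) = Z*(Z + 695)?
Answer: -277836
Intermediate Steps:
T(Z) = Z*(695 + Z)
-157086 + T(-350) = -157086 - 350*(695 - 350) = -157086 - 350*345 = -157086 - 120750 = -277836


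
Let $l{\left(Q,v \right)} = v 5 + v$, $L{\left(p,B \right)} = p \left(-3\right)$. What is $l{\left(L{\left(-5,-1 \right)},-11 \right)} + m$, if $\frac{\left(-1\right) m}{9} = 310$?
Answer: $-2856$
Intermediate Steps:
$L{\left(p,B \right)} = - 3 p$
$l{\left(Q,v \right)} = 6 v$ ($l{\left(Q,v \right)} = 5 v + v = 6 v$)
$m = -2790$ ($m = \left(-9\right) 310 = -2790$)
$l{\left(L{\left(-5,-1 \right)},-11 \right)} + m = 6 \left(-11\right) - 2790 = -66 - 2790 = -2856$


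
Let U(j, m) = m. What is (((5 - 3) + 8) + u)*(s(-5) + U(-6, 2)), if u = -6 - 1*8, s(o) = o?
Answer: 12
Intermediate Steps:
u = -14 (u = -6 - 8 = -14)
(((5 - 3) + 8) + u)*(s(-5) + U(-6, 2)) = (((5 - 3) + 8) - 14)*(-5 + 2) = ((2 + 8) - 14)*(-3) = (10 - 14)*(-3) = -4*(-3) = 12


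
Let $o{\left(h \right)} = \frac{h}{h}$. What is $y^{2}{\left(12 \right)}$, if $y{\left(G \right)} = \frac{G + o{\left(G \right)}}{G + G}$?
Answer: $\frac{169}{576} \approx 0.2934$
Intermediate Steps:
$o{\left(h \right)} = 1$
$y{\left(G \right)} = \frac{1 + G}{2 G}$ ($y{\left(G \right)} = \frac{G + 1}{G + G} = \frac{1 + G}{2 G}$)
$y^{2}{\left(12 \right)} = \left(\frac{1 + 12}{2 \cdot 12}\right)^{2} = \left(\frac{1}{2} \cdot \frac{1}{12} \cdot 13\right)^{2} = \left(\frac{13}{24}\right)^{2} = \frac{169}{576}$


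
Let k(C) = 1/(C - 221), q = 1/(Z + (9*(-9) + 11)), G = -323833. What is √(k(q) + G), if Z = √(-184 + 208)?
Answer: √(-5010020413 + 143134188*√6)/√(15471 - 442*√6) ≈ 569.06*I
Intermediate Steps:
Z = 2*√6 (Z = √24 = 2*√6 ≈ 4.8990)
q = 1/(-70 + 2*√6) (q = 1/(2*√6 + (9*(-9) + 11)) = 1/(2*√6 + (-81 + 11)) = 1/(2*√6 - 70) = 1/(-70 + 2*√6) ≈ -0.015361)
k(C) = 1/(-221 + C)
√(k(q) + G) = √(1/(-221 + (-35/2438 - √6/2438)) - 323833) = √(1/(-538833/2438 - √6/2438) - 323833) = √(-323833 + 1/(-538833/2438 - √6/2438))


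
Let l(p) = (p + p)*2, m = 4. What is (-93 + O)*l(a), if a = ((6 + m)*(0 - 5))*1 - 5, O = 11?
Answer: 18040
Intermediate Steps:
a = -55 (a = ((6 + 4)*(0 - 5))*1 - 5 = (10*(-5))*1 - 5 = -50*1 - 5 = -50 - 5 = -55)
l(p) = 4*p (l(p) = (2*p)*2 = 4*p)
(-93 + O)*l(a) = (-93 + 11)*(4*(-55)) = -82*(-220) = 18040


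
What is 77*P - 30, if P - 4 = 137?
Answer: 10827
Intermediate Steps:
P = 141 (P = 4 + 137 = 141)
77*P - 30 = 77*141 - 30 = 10857 - 30 = 10827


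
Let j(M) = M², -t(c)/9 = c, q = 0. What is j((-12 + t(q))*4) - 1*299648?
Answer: -297344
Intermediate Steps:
t(c) = -9*c
j((-12 + t(q))*4) - 1*299648 = ((-12 - 9*0)*4)² - 1*299648 = ((-12 + 0)*4)² - 299648 = (-12*4)² - 299648 = (-48)² - 299648 = 2304 - 299648 = -297344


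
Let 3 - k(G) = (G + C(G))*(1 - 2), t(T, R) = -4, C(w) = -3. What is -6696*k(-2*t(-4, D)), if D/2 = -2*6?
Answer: -53568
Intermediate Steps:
D = -24 (D = 2*(-2*6) = 2*(-12) = -24)
k(G) = G (k(G) = 3 - (G - 3)*(1 - 2) = 3 - (-3 + G)*(-1) = 3 - (3 - G) = 3 + (-3 + G) = G)
-6696*k(-2*t(-4, D)) = -(-13392)*(-4) = -6696*8 = -53568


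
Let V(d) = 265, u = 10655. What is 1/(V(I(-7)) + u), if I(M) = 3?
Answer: 1/10920 ≈ 9.1575e-5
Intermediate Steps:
1/(V(I(-7)) + u) = 1/(265 + 10655) = 1/10920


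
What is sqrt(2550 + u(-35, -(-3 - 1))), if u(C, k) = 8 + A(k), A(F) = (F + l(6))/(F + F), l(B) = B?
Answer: sqrt(10237)/2 ≈ 50.589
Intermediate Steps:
A(F) = (6 + F)/(2*F) (A(F) = (F + 6)/(F + F) = (6 + F)/((2*F)) = (6 + F)*(1/(2*F)) = (6 + F)/(2*F))
u(C, k) = 8 + (6 + k)/(2*k)
sqrt(2550 + u(-35, -(-3 - 1))) = sqrt(2550 + (17/2 + 3/((-(-3 - 1))))) = sqrt(2550 + (17/2 + 3/((-1*(-4))))) = sqrt(2550 + (17/2 + 3/4)) = sqrt(2550 + 37/4) = sqrt(10237/4) = sqrt(10237)/2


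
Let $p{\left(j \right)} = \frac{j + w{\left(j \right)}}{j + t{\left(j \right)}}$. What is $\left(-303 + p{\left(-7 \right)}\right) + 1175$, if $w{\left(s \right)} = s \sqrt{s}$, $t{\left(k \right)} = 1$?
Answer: $\frac{5239}{6} + \frac{7 i \sqrt{7}}{6} \approx 873.17 + 3.0867 i$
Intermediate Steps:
$w{\left(s \right)} = s^{\frac{3}{2}}$
$p{\left(j \right)} = \frac{j + j^{\frac{3}{2}}}{1 + j}$ ($p{\left(j \right)} = \frac{j + j^{\frac{3}{2}}}{j + 1} = \frac{j + j^{\frac{3}{2}}}{1 + j}$)
$\left(-303 + p{\left(-7 \right)}\right) + 1175 = \left(-303 + \frac{-7 + \left(-7\right)^{\frac{3}{2}}}{1 - 7}\right) + 1175 = \left(-303 + \frac{-7 - 7 i \sqrt{7}}{-6}\right) + 1175 = \left(-303 - \frac{-7 - 7 i \sqrt{7}}{6}\right) + 1175 = \left(-303 + \left(\frac{7}{6} + \frac{7 i \sqrt{7}}{6}\right)\right) + 1175 = \left(- \frac{1811}{6} + \frac{7 i \sqrt{7}}{6}\right) + 1175 = \frac{5239}{6} + \frac{7 i \sqrt{7}}{6}$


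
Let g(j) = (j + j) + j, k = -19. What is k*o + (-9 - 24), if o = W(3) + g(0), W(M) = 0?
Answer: -33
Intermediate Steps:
g(j) = 3*j (g(j) = 2*j + j = 3*j)
o = 0 (o = 0 + 3*0 = 0 + 0 = 0)
k*o + (-9 - 24) = -19*0 + (-9 - 24) = 0 - 33 = -33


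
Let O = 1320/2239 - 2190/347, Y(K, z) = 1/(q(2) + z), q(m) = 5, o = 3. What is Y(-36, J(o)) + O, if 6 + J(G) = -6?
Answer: -31894523/5438531 ≈ -5.8645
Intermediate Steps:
J(G) = -12 (J(G) = -6 - 6 = -12)
Y(K, z) = 1/(5 + z)
O = -4445370/776933 (O = 1320*(1/2239) - 2190*1/347 = 1320/2239 - 2190/347 = -4445370/776933 ≈ -5.7217)
Y(-36, J(o)) + O = 1/(5 - 12) - 4445370/776933 = 1/(-7) - 4445370/776933 = -⅐ - 4445370/776933 = -31894523/5438531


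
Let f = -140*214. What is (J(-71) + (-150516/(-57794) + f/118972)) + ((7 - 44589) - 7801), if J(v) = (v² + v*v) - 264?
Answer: -141242826189/3318469 ≈ -42563.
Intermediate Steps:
f = -29960
J(v) = -264 + 2*v² (J(v) = (v² + v²) - 264 = 2*v² - 264 = -264 + 2*v²)
(J(-71) + (-150516/(-57794) + f/118972)) + ((7 - 44589) - 7801) = ((-264 + 2*(-71)²) + (-150516/(-57794) - 29960/118972)) + ((7 - 44589) - 7801) = ((-264 + 2*5041) + (-150516*(-1/57794) - 29960*1/118972)) + (-44582 - 7801) = ((-264 + 10082) + (2034/781 - 1070/4249)) - 52383 = (9818 + 7806796/3318469) - 52383 = 32588535438/3318469 - 52383 = -141242826189/3318469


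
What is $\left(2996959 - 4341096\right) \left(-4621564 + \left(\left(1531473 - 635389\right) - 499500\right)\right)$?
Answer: $5678951942260$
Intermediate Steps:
$\left(2996959 - 4341096\right) \left(-4621564 + \left(\left(1531473 - 635389\right) - 499500\right)\right) = - 1344137 \left(-4621564 + \left(896084 - 499500\right)\right) = - 1344137 \left(-4621564 + 396584\right) = \left(-1344137\right) \left(-4224980\right) = 5678951942260$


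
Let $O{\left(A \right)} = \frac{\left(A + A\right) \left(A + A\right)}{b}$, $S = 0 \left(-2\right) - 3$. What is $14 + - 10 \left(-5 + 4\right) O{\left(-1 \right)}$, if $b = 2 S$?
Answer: $\frac{22}{3} \approx 7.3333$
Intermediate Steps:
$S = -3$ ($S = 0 - 3 = -3$)
$b = -6$ ($b = 2 \left(-3\right) = -6$)
$O{\left(A \right)} = - \frac{2 A^{2}}{3}$ ($O{\left(A \right)} = \frac{\left(A + A\right) \left(A + A\right)}{-6} = 2 A 2 A \left(- \frac{1}{6}\right) = 4 A^{2} \left(- \frac{1}{6}\right) = - \frac{2 A^{2}}{3}$)
$14 + - 10 \left(-5 + 4\right) O{\left(-1 \right)} = 14 + - 10 \left(-5 + 4\right) \left(- \frac{2 \left(-1\right)^{2}}{3}\right) = 14 + \left(-10\right) \left(-1\right) \left(\left(- \frac{2}{3}\right) 1\right) = 14 + 10 \left(- \frac{2}{3}\right) = 14 - \frac{20}{3} = \frac{22}{3}$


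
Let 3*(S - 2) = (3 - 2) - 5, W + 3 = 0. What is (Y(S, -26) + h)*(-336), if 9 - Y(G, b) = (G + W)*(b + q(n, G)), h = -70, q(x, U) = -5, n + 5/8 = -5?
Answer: 44800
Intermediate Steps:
n = -45/8 (n = -5/8 - 5 = -45/8 ≈ -5.6250)
W = -3 (W = -3 + 0 = -3)
S = ⅔ (S = 2 + ((3 - 2) - 5)/3 = 2 + (1 - 5)/3 = 2 + (⅓)*(-4) = 2 - 4/3 = ⅔ ≈ 0.66667)
Y(G, b) = 9 - (-5 + b)*(-3 + G) (Y(G, b) = 9 - (G - 3)*(b - 5) = 9 - (-3 + G)*(-5 + b) = 9 - (-5 + b)*(-3 + G))
(Y(S, -26) + h)*(-336) = ((-6 + 3*(-26) + 5*(⅔) - 1*⅔*(-26)) - 70)*(-336) = ((-6 - 78 + 10/3 + 52/3) - 70)*(-336) = (-190/3 - 70)*(-336) = -400/3*(-336) = 44800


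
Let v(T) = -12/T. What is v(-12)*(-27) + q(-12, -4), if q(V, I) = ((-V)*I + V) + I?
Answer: -91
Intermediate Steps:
q(V, I) = I + V - I*V (q(V, I) = (-I*V + V) + I = (V - I*V) + I = I + V - I*V)
v(-12)*(-27) + q(-12, -4) = -12/(-12)*(-27) + (-4 - 12 - 1*(-4)*(-12)) = -12*(-1/12)*(-27) + (-4 - 12 - 48) = 1*(-27) - 64 = -27 - 64 = -91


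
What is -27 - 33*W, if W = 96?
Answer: -3195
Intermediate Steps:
-27 - 33*W = -27 - 33*96 = -27 - 3168 = -3195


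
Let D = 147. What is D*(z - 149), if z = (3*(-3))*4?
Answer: -27195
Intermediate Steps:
z = -36 (z = -9*4 = -36)
D*(z - 149) = 147*(-36 - 149) = 147*(-185) = -27195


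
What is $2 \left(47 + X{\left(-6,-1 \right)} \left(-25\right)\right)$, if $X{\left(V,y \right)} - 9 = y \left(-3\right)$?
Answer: $-506$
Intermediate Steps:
$X{\left(V,y \right)} = 9 - 3 y$ ($X{\left(V,y \right)} = 9 + y \left(-3\right) = 9 - 3 y$)
$2 \left(47 + X{\left(-6,-1 \right)} \left(-25\right)\right) = 2 \left(47 + \left(9 - -3\right) \left(-25\right)\right) = 2 \left(47 + \left(9 + 3\right) \left(-25\right)\right) = 2 \left(47 + 12 \left(-25\right)\right) = 2 \left(47 - 300\right) = 2 \left(-253\right) = -506$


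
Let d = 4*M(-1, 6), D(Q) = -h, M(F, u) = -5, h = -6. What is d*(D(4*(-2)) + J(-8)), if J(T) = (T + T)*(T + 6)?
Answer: -760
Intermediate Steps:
D(Q) = 6 (D(Q) = -1*(-6) = 6)
d = -20 (d = 4*(-5) = -20)
J(T) = 2*T*(6 + T) (J(T) = (2*T)*(6 + T) = 2*T*(6 + T))
d*(D(4*(-2)) + J(-8)) = -20*(6 + 2*(-8)*(6 - 8)) = -20*(6 + 2*(-8)*(-2)) = -20*(6 + 32) = -20*38 = -760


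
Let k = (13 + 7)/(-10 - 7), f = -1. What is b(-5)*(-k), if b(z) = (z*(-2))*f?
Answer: -200/17 ≈ -11.765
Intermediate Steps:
b(z) = 2*z (b(z) = (z*(-2))*(-1) = -2*z*(-1) = 2*z)
k = -20/17 (k = 20/(-17) = 20*(-1/17) = -20/17 ≈ -1.1765)
b(-5)*(-k) = (2*(-5))*(-1*(-20/17)) = -10*20/17 = -200/17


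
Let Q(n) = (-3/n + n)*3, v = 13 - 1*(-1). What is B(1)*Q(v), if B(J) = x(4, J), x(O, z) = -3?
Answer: -1737/14 ≈ -124.07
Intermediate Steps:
B(J) = -3
v = 14 (v = 13 + 1 = 14)
Q(n) = -9/n + 3*n (Q(n) = (n - 3/n)*3 = -9/n + 3*n)
B(1)*Q(v) = -3*(-9/14 + 3*14) = -3*(-9*1/14 + 42) = -3*(-9/14 + 42) = -3*579/14 = -1737/14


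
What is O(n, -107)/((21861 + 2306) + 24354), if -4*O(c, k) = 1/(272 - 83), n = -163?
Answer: -1/36681876 ≈ -2.7261e-8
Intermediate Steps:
O(c, k) = -1/756 (O(c, k) = -1/(4*(272 - 83)) = -¼/189 = -¼*1/189 = -1/756)
O(n, -107)/((21861 + 2306) + 24354) = -1/(756*((21861 + 2306) + 24354)) = -1/(756*(24167 + 24354)) = -1/756/48521 = -1/756*1/48521 = -1/36681876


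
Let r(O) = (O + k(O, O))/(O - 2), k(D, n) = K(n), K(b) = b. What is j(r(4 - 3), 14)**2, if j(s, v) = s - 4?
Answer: 36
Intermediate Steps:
k(D, n) = n
r(O) = 2*O/(-2 + O) (r(O) = (O + O)/(O - 2) = (2*O)/(-2 + O) = 2*O/(-2 + O))
j(s, v) = -4 + s
j(r(4 - 3), 14)**2 = (-4 + 2*(4 - 3)/(-2 + (4 - 3)))**2 = (-4 + 2*1/(-2 + 1))**2 = (-4 + 2*1/(-1))**2 = (-4 + 2*1*(-1))**2 = (-4 - 2)**2 = (-6)**2 = 36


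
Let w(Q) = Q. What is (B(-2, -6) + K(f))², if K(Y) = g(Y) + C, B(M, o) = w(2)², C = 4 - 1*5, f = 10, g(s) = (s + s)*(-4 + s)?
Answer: 15129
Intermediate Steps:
g(s) = 2*s*(-4 + s) (g(s) = (2*s)*(-4 + s) = 2*s*(-4 + s))
C = -1 (C = 4 - 5 = -1)
B(M, o) = 4 (B(M, o) = 2² = 4)
K(Y) = -1 + 2*Y*(-4 + Y) (K(Y) = 2*Y*(-4 + Y) - 1 = -1 + 2*Y*(-4 + Y))
(B(-2, -6) + K(f))² = (4 + (-1 + 2*10*(-4 + 10)))² = (4 + (-1 + 2*10*6))² = (4 + (-1 + 120))² = (4 + 119)² = 123² = 15129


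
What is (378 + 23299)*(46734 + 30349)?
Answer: 1825094191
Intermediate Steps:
(378 + 23299)*(46734 + 30349) = 23677*77083 = 1825094191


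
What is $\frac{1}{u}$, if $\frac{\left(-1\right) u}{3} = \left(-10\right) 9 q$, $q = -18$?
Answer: $- \frac{1}{4860} \approx -0.00020576$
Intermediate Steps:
$u = -4860$ ($u = - 3 \left(-10\right) 9 \left(-18\right) = - 3 \left(\left(-90\right) \left(-18\right)\right) = \left(-3\right) 1620 = -4860$)
$\frac{1}{u} = \frac{1}{-4860} = - \frac{1}{4860}$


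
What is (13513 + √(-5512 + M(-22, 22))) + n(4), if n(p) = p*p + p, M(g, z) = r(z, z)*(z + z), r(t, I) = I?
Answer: 13533 + 8*I*√71 ≈ 13533.0 + 67.409*I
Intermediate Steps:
M(g, z) = 2*z² (M(g, z) = z*(z + z) = z*(2*z) = 2*z²)
n(p) = p + p² (n(p) = p² + p = p + p²)
(13513 + √(-5512 + M(-22, 22))) + n(4) = (13513 + √(-5512 + 2*22²)) + 4*(1 + 4) = (13513 + √(-5512 + 2*484)) + 4*5 = (13513 + √(-5512 + 968)) + 20 = (13513 + √(-4544)) + 20 = (13513 + 8*I*√71) + 20 = 13533 + 8*I*√71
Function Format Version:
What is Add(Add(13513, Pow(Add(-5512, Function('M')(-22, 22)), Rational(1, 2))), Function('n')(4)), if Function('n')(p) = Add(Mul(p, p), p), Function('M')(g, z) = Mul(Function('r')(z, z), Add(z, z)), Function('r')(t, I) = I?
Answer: Add(13533, Mul(8, I, Pow(71, Rational(1, 2)))) ≈ Add(13533., Mul(67.409, I))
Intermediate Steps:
Function('M')(g, z) = Mul(2, Pow(z, 2)) (Function('M')(g, z) = Mul(z, Add(z, z)) = Mul(z, Mul(2, z)) = Mul(2, Pow(z, 2)))
Function('n')(p) = Add(p, Pow(p, 2)) (Function('n')(p) = Add(Pow(p, 2), p) = Add(p, Pow(p, 2)))
Add(Add(13513, Pow(Add(-5512, Function('M')(-22, 22)), Rational(1, 2))), Function('n')(4)) = Add(Add(13513, Pow(Add(-5512, Mul(2, Pow(22, 2))), Rational(1, 2))), Mul(4, Add(1, 4))) = Add(Add(13513, Pow(Add(-5512, Mul(2, 484)), Rational(1, 2))), Mul(4, 5)) = Add(Add(13513, Pow(Add(-5512, 968), Rational(1, 2))), 20) = Add(Add(13513, Pow(-4544, Rational(1, 2))), 20) = Add(Add(13513, Mul(8, I, Pow(71, Rational(1, 2)))), 20) = Add(13533, Mul(8, I, Pow(71, Rational(1, 2))))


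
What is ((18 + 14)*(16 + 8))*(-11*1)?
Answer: -8448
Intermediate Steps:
((18 + 14)*(16 + 8))*(-11*1) = (32*24)*(-11) = 768*(-11) = -8448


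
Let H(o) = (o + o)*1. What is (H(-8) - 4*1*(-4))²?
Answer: 0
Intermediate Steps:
H(o) = 2*o (H(o) = (2*o)*1 = 2*o)
(H(-8) - 4*1*(-4))² = (2*(-8) - 4*1*(-4))² = (-16 - 4*(-4))² = (-16 + 16)² = 0² = 0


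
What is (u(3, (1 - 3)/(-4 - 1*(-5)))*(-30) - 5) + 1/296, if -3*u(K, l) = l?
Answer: -7399/296 ≈ -24.997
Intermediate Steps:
u(K, l) = -l/3
(u(3, (1 - 3)/(-4 - 1*(-5)))*(-30) - 5) + 1/296 = (-(1 - 3)/(3*(-4 - 1*(-5)))*(-30) - 5) + 1/296 = (-(-2)/(3*(-4 + 5))*(-30) - 5) + 1/296 = (-(-2)/(3*1)*(-30) - 5) + 1/296 = (-(-2)/3*(-30) - 5) + 1/296 = (-1/3*(-2)*(-30) - 5) + 1/296 = ((2/3)*(-30) - 5) + 1/296 = (-20 - 5) + 1/296 = -25 + 1/296 = -7399/296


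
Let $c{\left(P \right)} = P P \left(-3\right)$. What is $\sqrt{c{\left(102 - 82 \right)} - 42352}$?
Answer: $4 i \sqrt{2722} \approx 208.69 i$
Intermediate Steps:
$c{\left(P \right)} = - 3 P^{2}$ ($c{\left(P \right)} = P^{2} \left(-3\right) = - 3 P^{2}$)
$\sqrt{c{\left(102 - 82 \right)} - 42352} = \sqrt{- 3 \left(102 - 82\right)^{2} - 42352} = \sqrt{- 3 \cdot 20^{2} - 42352} = \sqrt{\left(-3\right) 400 - 42352} = \sqrt{-1200 - 42352} = \sqrt{-43552} = 4 i \sqrt{2722}$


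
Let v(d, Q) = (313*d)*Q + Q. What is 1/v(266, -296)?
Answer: -1/24644664 ≈ -4.0577e-8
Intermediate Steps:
v(d, Q) = Q + 313*Q*d (v(d, Q) = 313*Q*d + Q = Q + 313*Q*d)
1/v(266, -296) = 1/(-296*(1 + 313*266)) = 1/(-296*(1 + 83258)) = 1/(-296*83259) = 1/(-24644664) = -1/24644664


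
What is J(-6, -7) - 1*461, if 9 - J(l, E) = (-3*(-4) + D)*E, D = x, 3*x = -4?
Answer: -1132/3 ≈ -377.33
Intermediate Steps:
x = -4/3 (x = (⅓)*(-4) = -4/3 ≈ -1.3333)
D = -4/3 ≈ -1.3333
J(l, E) = 9 - 32*E/3 (J(l, E) = 9 - (-3*(-4) - 4/3)*E = 9 - (12 - 4/3)*E = 9 - 32*E/3)
J(-6, -7) - 1*461 = (9 - 32/3*(-7)) - 1*461 = (9 + 224/3) - 461 = 251/3 - 461 = -1132/3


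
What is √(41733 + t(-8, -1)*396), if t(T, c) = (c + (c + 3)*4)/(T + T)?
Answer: 3*√18471/2 ≈ 203.86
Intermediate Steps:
t(T, c) = (12 + 5*c)/(2*T) (t(T, c) = (c + (3 + c)*4)/((2*T)) = (c + (12 + 4*c))*(1/(2*T)) = (12 + 5*c)*(1/(2*T)) = (12 + 5*c)/(2*T))
√(41733 + t(-8, -1)*396) = √(41733 + ((½)*(12 + 5*(-1))/(-8))*396) = √(41733 + ((½)*(-⅛)*(12 - 5))*396) = √(41733 + ((½)*(-⅛)*7)*396) = √(41733 - 7/16*396) = √(41733 - 693/4) = √(166239/4) = 3*√18471/2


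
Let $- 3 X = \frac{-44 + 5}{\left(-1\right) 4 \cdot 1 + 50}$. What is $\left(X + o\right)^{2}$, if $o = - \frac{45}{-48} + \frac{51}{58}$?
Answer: $\frac{501984025}{113891584} \approx 4.4076$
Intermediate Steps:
$o = \frac{843}{464}$ ($o = \left(-45\right) \left(- \frac{1}{48}\right) + 51 \cdot \frac{1}{58} = \frac{15}{16} + \frac{51}{58} = \frac{843}{464} \approx 1.8168$)
$X = \frac{13}{46}$ ($X = - \frac{\left(-44 + 5\right) \frac{1}{\left(-1\right) 4 \cdot 1 + 50}}{3} = - \frac{\left(-39\right) \frac{1}{\left(-4\right) 1 + 50}}{3} = - \frac{\left(-39\right) \frac{1}{-4 + 50}}{3} = - \frac{\left(-39\right) \frac{1}{46}}{3} = \left(- \frac{1}{3}\right) \left(- \frac{39}{46}\right) = \frac{13}{46} \approx 0.28261$)
$\left(X + o\right)^{2} = \left(\frac{13}{46} + \frac{843}{464}\right)^{2} = \left(\frac{22405}{10672}\right)^{2} = \frac{501984025}{113891584}$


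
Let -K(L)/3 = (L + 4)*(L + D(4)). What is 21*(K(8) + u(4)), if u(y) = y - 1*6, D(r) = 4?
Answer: -9114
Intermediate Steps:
u(y) = -6 + y (u(y) = y - 6 = -6 + y)
K(L) = -3*(4 + L)**2 (K(L) = -3*(L + 4)*(L + 4) = -3*(4 + L)*(4 + L) = -3*(4 + L)**2)
21*(K(8) + u(4)) = 21*((-48 - 24*8 - 3*8**2) + (-6 + 4)) = 21*((-48 - 192 - 3*64) - 2) = 21*((-48 - 192 - 192) - 2) = 21*(-432 - 2) = 21*(-434) = -9114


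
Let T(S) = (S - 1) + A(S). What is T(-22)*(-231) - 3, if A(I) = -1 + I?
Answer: 10623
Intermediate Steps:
T(S) = -2 + 2*S (T(S) = (S - 1) + (-1 + S) = (-1 + S) + (-1 + S) = -2 + 2*S)
T(-22)*(-231) - 3 = (-2 + 2*(-22))*(-231) - 3 = (-2 - 44)*(-231) - 3 = -46*(-231) - 3 = 10626 - 3 = 10623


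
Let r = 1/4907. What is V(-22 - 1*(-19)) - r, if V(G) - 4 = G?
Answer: 4906/4907 ≈ 0.99980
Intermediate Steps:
V(G) = 4 + G
r = 1/4907 ≈ 0.00020379
V(-22 - 1*(-19)) - r = (4 + (-22 - 1*(-19))) - 1*1/4907 = (4 + (-22 + 19)) - 1/4907 = (4 - 3) - 1/4907 = 1 - 1/4907 = 4906/4907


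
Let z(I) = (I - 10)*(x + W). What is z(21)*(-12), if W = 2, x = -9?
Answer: 924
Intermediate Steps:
z(I) = 70 - 7*I (z(I) = (I - 10)*(-9 + 2) = (-10 + I)*(-7) = 70 - 7*I)
z(21)*(-12) = (70 - 7*21)*(-12) = (70 - 147)*(-12) = -77*(-12) = 924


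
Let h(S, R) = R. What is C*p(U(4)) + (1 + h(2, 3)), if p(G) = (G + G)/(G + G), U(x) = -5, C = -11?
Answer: -7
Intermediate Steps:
p(G) = 1 (p(G) = (2*G)/((2*G)) = (2*G)*(1/(2*G)) = 1)
C*p(U(4)) + (1 + h(2, 3)) = -11*1 + (1 + 3) = -11 + 4 = -7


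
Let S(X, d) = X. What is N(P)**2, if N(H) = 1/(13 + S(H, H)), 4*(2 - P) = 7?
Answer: 16/2809 ≈ 0.0056960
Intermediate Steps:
P = 1/4 (P = 2 - 1/4*7 = 2 - 7/4 = 1/4 ≈ 0.25000)
N(H) = 1/(13 + H)
N(P)**2 = (1/(13 + 1/4))**2 = (1/(53/4))**2 = (4/53)**2 = 16/2809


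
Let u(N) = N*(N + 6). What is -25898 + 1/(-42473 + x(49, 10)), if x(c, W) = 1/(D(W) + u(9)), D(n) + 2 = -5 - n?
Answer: -129795933192/5011813 ≈ -25898.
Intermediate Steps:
u(N) = N*(6 + N)
D(n) = -7 - n (D(n) = -2 + (-5 - n) = -7 - n)
x(c, W) = 1/(128 - W) (x(c, W) = 1/((-7 - W) + 9*(6 + 9)) = 1/((-7 - W) + 9*15) = 1/((-7 - W) + 135) = 1/(128 - W))
-25898 + 1/(-42473 + x(49, 10)) = -25898 + 1/(-42473 - 1/(-128 + 10)) = -25898 + 1/(-42473 - 1/(-118)) = -25898 + 1/(-42473 - 1*(-1/118)) = -25898 + 1/(-42473 + 1/118) = -25898 + 1/(-5011813/118) = -25898 - 118/5011813 = -129795933192/5011813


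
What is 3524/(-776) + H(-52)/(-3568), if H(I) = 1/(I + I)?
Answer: -163457119/35993984 ≈ -4.5412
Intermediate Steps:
H(I) = 1/(2*I)
3524/(-776) + H(-52)/(-3568) = 3524/(-776) + ((½)/(-52))/(-3568) = 3524*(-1/776) + ((½)*(-1/52))*(-1/3568) = -881/194 - 1/104*(-1/3568) = -881/194 + 1/371072 = -163457119/35993984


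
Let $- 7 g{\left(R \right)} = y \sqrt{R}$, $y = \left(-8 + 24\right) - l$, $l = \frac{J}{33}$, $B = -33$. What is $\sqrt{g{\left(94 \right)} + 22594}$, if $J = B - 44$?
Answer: $\frac{\sqrt{9963954 - 1155 \sqrt{94}}}{21} \approx 150.23$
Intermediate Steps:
$J = -77$ ($J = -33 - 44 = -77$)
$l = - \frac{7}{3}$ ($l = - \frac{77}{33} = \left(-77\right) \frac{1}{33} = - \frac{7}{3} \approx -2.3333$)
$y = \frac{55}{3}$ ($y = \left(-8 + 24\right) - - \frac{7}{3} = 16 + \frac{7}{3} = \frac{55}{3} \approx 18.333$)
$g{\left(R \right)} = - \frac{55 \sqrt{R}}{21}$ ($g{\left(R \right)} = - \frac{\frac{55}{3} \sqrt{R}}{7} = - \frac{55 \sqrt{R}}{21}$)
$\sqrt{g{\left(94 \right)} + 22594} = \sqrt{- \frac{55 \sqrt{94}}{21} + 22594} = \sqrt{22594 - \frac{55 \sqrt{94}}{21}}$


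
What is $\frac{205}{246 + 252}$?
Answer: $\frac{205}{498} \approx 0.41165$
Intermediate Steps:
$\frac{205}{246 + 252} = \frac{205}{498}$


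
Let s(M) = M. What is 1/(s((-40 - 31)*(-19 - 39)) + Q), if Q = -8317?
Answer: -1/4199 ≈ -0.00023815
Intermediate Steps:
1/(s((-40 - 31)*(-19 - 39)) + Q) = 1/((-40 - 31)*(-19 - 39) - 8317) = 1/(-71*(-58) - 8317) = 1/(4118 - 8317) = 1/(-4199) = -1/4199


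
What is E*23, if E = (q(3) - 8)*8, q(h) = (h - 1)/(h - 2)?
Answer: -1104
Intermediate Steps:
q(h) = (-1 + h)/(-2 + h)
E = -48 (E = ((-1 + 3)/(-2 + 3) - 8)*8 = (2/1 - 8)*8 = (1*2 - 8)*8 = (2 - 8)*8 = -6*8 = -48)
E*23 = -48*23 = -1104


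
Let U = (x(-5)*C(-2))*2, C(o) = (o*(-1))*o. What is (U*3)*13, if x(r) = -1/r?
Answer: -312/5 ≈ -62.400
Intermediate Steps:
C(o) = -o**2 (C(o) = (-o)*o = -o**2)
U = -8/5 (U = ((-1/(-5))*(-1*(-2)**2))*2 = ((-1*(-1/5))*(-1*4))*2 = ((1/5)*(-4))*2 = -4/5*2 = -8/5 ≈ -1.6000)
(U*3)*13 = -8/5*3*13 = -24/5*13 = -312/5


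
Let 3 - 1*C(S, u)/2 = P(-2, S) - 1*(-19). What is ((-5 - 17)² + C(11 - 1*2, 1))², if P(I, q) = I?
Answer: 207936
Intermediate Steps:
C(S, u) = -28 (C(S, u) = 6 - 2*(-2 - 1*(-19)) = 6 - 2*(-2 + 19) = 6 - 2*17 = 6 - 34 = -28)
((-5 - 17)² + C(11 - 1*2, 1))² = ((-5 - 17)² - 28)² = ((-22)² - 28)² = (484 - 28)² = 456² = 207936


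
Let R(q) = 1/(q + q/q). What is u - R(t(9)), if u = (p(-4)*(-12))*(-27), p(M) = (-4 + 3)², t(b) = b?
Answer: 3239/10 ≈ 323.90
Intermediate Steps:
p(M) = 1 (p(M) = (-1)² = 1)
R(q) = 1/(1 + q) (R(q) = 1/(q + 1) = 1/(1 + q))
u = 324 (u = (1*(-12))*(-27) = -12*(-27) = 324)
u - R(t(9)) = 324 - 1/(1 + 9) = 324 - 1/10 = 324 - 1*⅒ = 324 - ⅒ = 3239/10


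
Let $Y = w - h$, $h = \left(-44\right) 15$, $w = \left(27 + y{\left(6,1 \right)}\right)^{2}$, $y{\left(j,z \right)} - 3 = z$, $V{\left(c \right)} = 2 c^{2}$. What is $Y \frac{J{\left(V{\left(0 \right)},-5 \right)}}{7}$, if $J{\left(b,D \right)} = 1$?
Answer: $\frac{1621}{7} \approx 231.57$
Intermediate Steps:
$y{\left(j,z \right)} = 3 + z$
$w = 961$ ($w = \left(27 + \left(3 + 1\right)\right)^{2} = \left(27 + 4\right)^{2} = 31^{2} = 961$)
$h = -660$
$Y = 1621$ ($Y = 961 - -660 = 961 + 660 = 1621$)
$Y \frac{J{\left(V{\left(0 \right)},-5 \right)}}{7} = 1621 \cdot 1 \cdot \frac{1}{7} = 1621 \cdot \frac{1}{7} = \frac{1621}{7}$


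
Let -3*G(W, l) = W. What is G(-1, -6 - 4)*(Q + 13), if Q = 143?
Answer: 52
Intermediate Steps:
G(W, l) = -W/3
G(-1, -6 - 4)*(Q + 13) = (-⅓*(-1))*(143 + 13) = (⅓)*156 = 52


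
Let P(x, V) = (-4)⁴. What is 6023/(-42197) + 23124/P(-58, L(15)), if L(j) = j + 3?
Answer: 243555385/2700608 ≈ 90.185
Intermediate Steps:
L(j) = 3 + j
P(x, V) = 256
6023/(-42197) + 23124/P(-58, L(15)) = 6023/(-42197) + 23124/256 = 6023*(-1/42197) + 23124*(1/256) = -6023/42197 + 5781/64 = 243555385/2700608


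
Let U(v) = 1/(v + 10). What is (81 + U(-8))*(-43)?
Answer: -7009/2 ≈ -3504.5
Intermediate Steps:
U(v) = 1/(10 + v)
(81 + U(-8))*(-43) = (81 + 1/(10 - 8))*(-43) = (81 + 1/2)*(-43) = (81 + ½)*(-43) = (163/2)*(-43) = -7009/2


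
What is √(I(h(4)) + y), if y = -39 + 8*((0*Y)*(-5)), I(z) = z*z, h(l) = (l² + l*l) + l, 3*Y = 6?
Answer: √1257 ≈ 35.454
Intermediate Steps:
Y = 2 (Y = (⅓)*6 = 2)
h(l) = l + 2*l² (h(l) = (l² + l²) + l = 2*l² + l = l + 2*l²)
I(z) = z²
y = -39 (y = -39 + 8*((0*2)*(-5)) = -39 + 8*(0*(-5)) = -39 + 8*0 = -39 + 0 = -39)
√(I(h(4)) + y) = √((4*(1 + 2*4))² - 39) = √((4*(1 + 8))² - 39) = √((4*9)² - 39) = √(36² - 39) = √(1296 - 39) = √1257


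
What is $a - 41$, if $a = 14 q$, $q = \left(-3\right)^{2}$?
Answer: $85$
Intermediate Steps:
$q = 9$
$a = 126$ ($a = 14 \cdot 9 = 126$)
$a - 41 = 126 - 41 = 85$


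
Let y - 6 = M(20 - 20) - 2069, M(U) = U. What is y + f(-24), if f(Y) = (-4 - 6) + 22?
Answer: -2051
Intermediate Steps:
f(Y) = 12 (f(Y) = -10 + 22 = 12)
y = -2063 (y = 6 + ((20 - 20) - 2069) = 6 + (0 - 2069) = 6 - 2069 = -2063)
y + f(-24) = -2063 + 12 = -2051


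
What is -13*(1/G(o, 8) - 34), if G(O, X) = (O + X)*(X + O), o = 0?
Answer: 28275/64 ≈ 441.80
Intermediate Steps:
G(O, X) = (O + X)² (G(O, X) = (O + X)*(O + X) = (O + X)²)
-13*(1/G(o, 8) - 34) = -13*(1/(0 + 8)² - 34) = -13*(1/8² - 34) = -13*(1/64 - 34) = -13*(-2175/64) = 28275/64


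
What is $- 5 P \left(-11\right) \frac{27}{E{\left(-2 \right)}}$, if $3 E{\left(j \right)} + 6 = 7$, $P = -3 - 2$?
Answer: $-22275$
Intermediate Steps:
$P = -5$
$E{\left(j \right)} = \frac{1}{3}$ ($E{\left(j \right)} = -2 + \frac{1}{3} \cdot 7 = -2 + \frac{7}{3} = \frac{1}{3}$)
$- 5 P \left(-11\right) \frac{27}{E{\left(-2 \right)}} = \left(-5\right) \left(-5\right) \left(-11\right) 27 \frac{1}{\frac{1}{3}} = 25 \left(-11\right) 27 \cdot 3 = \left(-275\right) 81 = -22275$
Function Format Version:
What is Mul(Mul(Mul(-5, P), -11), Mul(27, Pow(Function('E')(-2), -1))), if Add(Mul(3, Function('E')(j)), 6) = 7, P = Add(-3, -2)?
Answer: -22275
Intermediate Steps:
P = -5
Function('E')(j) = Rational(1, 3) (Function('E')(j) = Add(-2, Mul(Rational(1, 3), 7)) = Add(-2, Rational(7, 3)) = Rational(1, 3))
Mul(Mul(Mul(-5, P), -11), Mul(27, Pow(Function('E')(-2), -1))) = Mul(Mul(Mul(-5, -5), -11), Mul(27, Pow(Rational(1, 3), -1))) = Mul(Mul(25, -11), Mul(27, 3)) = Mul(-275, 81) = -22275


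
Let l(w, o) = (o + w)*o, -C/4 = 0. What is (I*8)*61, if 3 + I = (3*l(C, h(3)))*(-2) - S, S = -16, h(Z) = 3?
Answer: -20008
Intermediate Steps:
C = 0 (C = -4*0 = 0)
l(w, o) = o*(o + w)
I = -41 (I = -3 + ((3*(3*(3 + 0)))*(-2) - 1*(-16)) = -3 + ((3*(3*3))*(-2) + 16) = -3 + ((3*9)*(-2) + 16) = -3 + (27*(-2) + 16) = -3 + (-54 + 16) = -3 - 38 = -41)
(I*8)*61 = -41*8*61 = -328*61 = -20008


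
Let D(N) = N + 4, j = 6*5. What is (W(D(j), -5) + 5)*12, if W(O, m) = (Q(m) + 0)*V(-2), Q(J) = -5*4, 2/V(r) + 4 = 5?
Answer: -420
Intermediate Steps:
j = 30
V(r) = 2 (V(r) = 2/(-4 + 5) = 2/1 = 2*1 = 2)
Q(J) = -20
D(N) = 4 + N
W(O, m) = -40 (W(O, m) = (-20 + 0)*2 = -20*2 = -40)
(W(D(j), -5) + 5)*12 = (-40 + 5)*12 = -35*12 = -420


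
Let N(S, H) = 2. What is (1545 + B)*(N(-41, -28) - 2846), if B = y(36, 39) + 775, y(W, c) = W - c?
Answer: -6589548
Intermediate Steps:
B = 772 (B = (36 - 1*39) + 775 = (36 - 39) + 775 = -3 + 775 = 772)
(1545 + B)*(N(-41, -28) - 2846) = (1545 + 772)*(2 - 2846) = 2317*(-2844) = -6589548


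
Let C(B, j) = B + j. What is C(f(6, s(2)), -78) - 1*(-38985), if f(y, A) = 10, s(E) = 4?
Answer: 38917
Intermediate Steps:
C(f(6, s(2)), -78) - 1*(-38985) = (10 - 78) - 1*(-38985) = -68 + 38985 = 38917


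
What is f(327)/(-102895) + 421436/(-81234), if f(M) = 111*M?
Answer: -23156103859/4179286215 ≈ -5.5407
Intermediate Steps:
f(327)/(-102895) + 421436/(-81234) = (111*327)/(-102895) + 421436/(-81234) = 36297*(-1/102895) + 421436*(-1/81234) = -36297/102895 - 210718/40617 = -23156103859/4179286215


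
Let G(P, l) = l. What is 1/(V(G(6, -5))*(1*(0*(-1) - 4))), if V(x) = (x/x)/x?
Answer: 5/4 ≈ 1.2500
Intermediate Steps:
V(x) = 1/x
1/(V(G(6, -5))*(1*(0*(-1) - 4))) = 1/((1*(0*(-1) - 4))/(-5)) = 1/(-(0 - 4)/5) = 1/(-(-4)/5) = 1/(-⅕*(-4)) = 1/(⅘) = 5/4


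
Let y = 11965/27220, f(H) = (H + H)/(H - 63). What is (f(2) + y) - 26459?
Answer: -8786486359/332084 ≈ -26459.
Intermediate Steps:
f(H) = 2*H/(-63 + H) (f(H) = (2*H)/(-63 + H) = 2*H/(-63 + H))
y = 2393/5444 (y = 11965*(1/27220) = 2393/5444 ≈ 0.43957)
(f(2) + y) - 26459 = (2*2/(-63 + 2) + 2393/5444) - 26459 = (2*2/(-61) + 2393/5444) - 26459 = (2*2*(-1/61) + 2393/5444) - 26459 = (-4/61 + 2393/5444) - 26459 = 124197/332084 - 26459 = -8786486359/332084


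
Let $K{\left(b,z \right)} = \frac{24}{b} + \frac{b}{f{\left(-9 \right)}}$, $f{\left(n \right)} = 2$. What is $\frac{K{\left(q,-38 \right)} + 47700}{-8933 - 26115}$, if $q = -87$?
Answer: $- \frac{2764061}{2032784} \approx -1.3597$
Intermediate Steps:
$K{\left(b,z \right)} = \frac{b}{2} + \frac{24}{b}$ ($K{\left(b,z \right)} = \frac{24}{b} + \frac{b}{2} = \frac{b}{2} + \frac{24}{b}$)
$\frac{K{\left(q,-38 \right)} + 47700}{-8933 - 26115} = \frac{\left(\frac{1}{2} \left(-87\right) + \frac{24}{-87}\right) + 47700}{-8933 - 26115} = \frac{\left(- \frac{87}{2} + 24 \left(- \frac{1}{87}\right)\right) + 47700}{-35048} = \left(\left(- \frac{87}{2} - \frac{8}{29}\right) + 47700\right) \left(- \frac{1}{35048}\right) = \left(- \frac{2539}{58} + 47700\right) \left(- \frac{1}{35048}\right) = \frac{2764061}{58} \left(- \frac{1}{35048}\right) = - \frac{2764061}{2032784}$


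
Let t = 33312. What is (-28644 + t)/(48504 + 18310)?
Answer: 2334/33407 ≈ 0.069866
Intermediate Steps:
(-28644 + t)/(48504 + 18310) = (-28644 + 33312)/(48504 + 18310) = 4668/66814 = 4668*(1/66814) = 2334/33407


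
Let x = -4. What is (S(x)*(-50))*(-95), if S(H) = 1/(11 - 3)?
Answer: 2375/4 ≈ 593.75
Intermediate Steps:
S(H) = ⅛ (S(H) = 1/8 = ⅛)
(S(x)*(-50))*(-95) = ((⅛)*(-50))*(-95) = -25/4*(-95) = 2375/4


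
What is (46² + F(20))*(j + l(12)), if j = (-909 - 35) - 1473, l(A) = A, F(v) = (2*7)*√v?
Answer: -5088980 - 67340*√5 ≈ -5.2396e+6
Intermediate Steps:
F(v) = 14*√v
j = -2417 (j = -944 - 1473 = -2417)
(46² + F(20))*(j + l(12)) = (46² + 14*√20)*(-2417 + 12) = (2116 + 14*(2*√5))*(-2405) = (2116 + 28*√5)*(-2405) = -5088980 - 67340*√5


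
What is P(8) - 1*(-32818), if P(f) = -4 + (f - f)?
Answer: 32814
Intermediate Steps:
P(f) = -4 (P(f) = -4 + 0 = -4)
P(8) - 1*(-32818) = -4 - 1*(-32818) = -4 + 32818 = 32814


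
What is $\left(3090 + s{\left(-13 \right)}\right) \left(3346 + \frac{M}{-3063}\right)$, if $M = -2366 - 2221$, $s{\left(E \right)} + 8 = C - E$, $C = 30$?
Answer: $\frac{10680609375}{1021} \approx 1.0461 \cdot 10^{7}$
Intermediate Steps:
$s{\left(E \right)} = 22 - E$ ($s{\left(E \right)} = -8 - \left(-30 + E\right) = 22 - E$)
$M = -4587$
$\left(3090 + s{\left(-13 \right)}\right) \left(3346 + \frac{M}{-3063}\right) = \left(3090 + \left(22 - -13\right)\right) \left(3346 - \frac{4587}{-3063}\right) = \left(3090 + \left(22 + 13\right)\right) \left(3346 - - \frac{1529}{1021}\right) = \left(3090 + 35\right) \left(3346 + \frac{1529}{1021}\right) = 3125 \cdot \frac{3417795}{1021} = \frac{10680609375}{1021}$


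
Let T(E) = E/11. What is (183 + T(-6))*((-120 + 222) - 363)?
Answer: -523827/11 ≈ -47621.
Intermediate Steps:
T(E) = E/11 (T(E) = E*(1/11) = E/11)
(183 + T(-6))*((-120 + 222) - 363) = (183 + (1/11)*(-6))*((-120 + 222) - 363) = (183 - 6/11)*(102 - 363) = (2007/11)*(-261) = -523827/11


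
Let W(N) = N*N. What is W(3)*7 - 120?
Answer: -57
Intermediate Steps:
W(N) = N²
W(3)*7 - 120 = 3²*7 - 120 = 9*7 - 120 = 63 - 120 = -57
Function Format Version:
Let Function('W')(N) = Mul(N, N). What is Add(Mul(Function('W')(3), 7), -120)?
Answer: -57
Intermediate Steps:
Function('W')(N) = Pow(N, 2)
Add(Mul(Function('W')(3), 7), -120) = Add(Mul(Pow(3, 2), 7), -120) = Add(Mul(9, 7), -120) = Add(63, -120) = -57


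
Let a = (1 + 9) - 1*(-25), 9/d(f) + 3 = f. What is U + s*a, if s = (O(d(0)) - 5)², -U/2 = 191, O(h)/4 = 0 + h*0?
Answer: 493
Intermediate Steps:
d(f) = 9/(-3 + f)
O(h) = 0 (O(h) = 4*(0 + h*0) = 4*(0 + 0) = 4*0 = 0)
U = -382 (U = -2*191 = -382)
s = 25 (s = (0 - 5)² = (-5)² = 25)
a = 35 (a = 10 + 25 = 35)
U + s*a = -382 + 25*35 = -382 + 875 = 493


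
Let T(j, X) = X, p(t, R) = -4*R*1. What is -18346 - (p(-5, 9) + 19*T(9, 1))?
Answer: -18329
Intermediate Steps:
p(t, R) = -4*R
-18346 - (p(-5, 9) + 19*T(9, 1)) = -18346 - (-4*9 + 19*1) = -18346 - (-36 + 19) = -18346 - 1*(-17) = -18346 + 17 = -18329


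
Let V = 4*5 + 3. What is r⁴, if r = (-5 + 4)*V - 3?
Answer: 456976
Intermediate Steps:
V = 23 (V = 20 + 3 = 23)
r = -26 (r = (-5 + 4)*23 - 3 = -1*23 - 3 = -23 - 3 = -26)
r⁴ = (-26)⁴ = 456976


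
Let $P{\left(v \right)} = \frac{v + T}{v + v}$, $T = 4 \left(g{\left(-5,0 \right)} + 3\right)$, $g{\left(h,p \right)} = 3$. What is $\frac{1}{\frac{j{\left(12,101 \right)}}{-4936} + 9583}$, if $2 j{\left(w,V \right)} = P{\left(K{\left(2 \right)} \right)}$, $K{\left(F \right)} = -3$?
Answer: $\frac{19744}{189206759} \approx 0.00010435$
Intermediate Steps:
$T = 24$ ($T = 4 \left(3 + 3\right) = 4 \cdot 6 = 24$)
$P{\left(v \right)} = \frac{24 + v}{2 v}$ ($P{\left(v \right)} = \frac{v + 24}{v + v} = \frac{24 + v}{2 v}$)
$j{\left(w,V \right)} = - \frac{7}{4}$ ($j{\left(w,V \right)} = \frac{\frac{1}{2} \frac{1}{-3} \left(24 - 3\right)}{2} = \frac{\frac{1}{2} \left(- \frac{1}{3}\right) 21}{2} = \frac{1}{2} \left(- \frac{7}{2}\right) = - \frac{7}{4}$)
$\frac{1}{\frac{j{\left(12,101 \right)}}{-4936} + 9583} = \frac{1}{- \frac{7}{4 \left(-4936\right)} + 9583} = \frac{1}{\left(- \frac{7}{4}\right) \left(- \frac{1}{4936}\right) + 9583} = \frac{1}{\frac{7}{19744} + 9583} = \frac{1}{\frac{189206759}{19744}} = \frac{19744}{189206759}$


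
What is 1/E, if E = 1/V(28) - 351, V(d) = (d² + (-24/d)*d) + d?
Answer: -788/276587 ≈ -0.0028490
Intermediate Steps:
V(d) = -24 + d + d² (V(d) = (d² - 24) + d = (-24 + d²) + d = -24 + d + d²)
E = -276587/788 (E = 1/(-24 + 28 + 28²) - 351 = 1/(-24 + 28 + 784) - 351 = 1/788 - 351 = -276587/788 ≈ -351.00)
1/E = 1/(-276587/788) = -788/276587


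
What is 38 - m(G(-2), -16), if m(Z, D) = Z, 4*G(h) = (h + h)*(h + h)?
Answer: 34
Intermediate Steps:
G(h) = h² (G(h) = ((h + h)*(h + h))/4 = ((2*h)*(2*h))/4 = (4*h²)/4 = h²)
38 - m(G(-2), -16) = 38 - 1*(-2)² = 38 - 1*4 = 38 - 4 = 34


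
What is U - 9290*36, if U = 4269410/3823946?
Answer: -639438115415/1911973 ≈ -3.3444e+5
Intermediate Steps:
U = 2134705/1911973 (U = 4269410*(1/3823946) = 2134705/1911973 ≈ 1.1165)
U - 9290*36 = 2134705/1911973 - 9290*36 = 2134705/1911973 - 334440 = -639438115415/1911973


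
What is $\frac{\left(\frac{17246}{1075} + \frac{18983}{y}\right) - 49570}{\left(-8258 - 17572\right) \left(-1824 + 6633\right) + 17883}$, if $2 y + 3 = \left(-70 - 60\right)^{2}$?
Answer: $\frac{900070892638}{2255977288879425} \approx 0.00039897$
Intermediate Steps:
$y = \frac{16897}{2}$ ($y = - \frac{3}{2} + \frac{\left(-70 - 60\right)^{2}}{2} = - \frac{3}{2} + \frac{\left(-130\right)^{2}}{2} = - \frac{3}{2} + \frac{1}{2} \cdot 16900 = - \frac{3}{2} + 8450 = \frac{16897}{2} \approx 8448.5$)
$\frac{\left(\frac{17246}{1075} + \frac{18983}{y}\right) - 49570}{\left(-8258 - 17572\right) \left(-1824 + 6633\right) + 17883} = \frac{\left(\frac{17246}{1075} + \frac{18983}{\frac{16897}{2}}\right) - 49570}{\left(-8258 - 17572\right) \left(-1824 + 6633\right) + 17883} = \frac{\left(17246 \cdot \frac{1}{1075} + 18983 \cdot \frac{2}{16897}\right) - 49570}{\left(-25830\right) 4809 + 17883} = \frac{\left(\frac{17246}{1075} + \frac{37966}{16897}\right) - 49570}{-124216470 + 17883} = \frac{\frac{332219112}{18164275} - 49570}{-124198587} = \left(- \frac{900070892638}{18164275}\right) \left(- \frac{1}{124198587}\right) = \frac{900070892638}{2255977288879425}$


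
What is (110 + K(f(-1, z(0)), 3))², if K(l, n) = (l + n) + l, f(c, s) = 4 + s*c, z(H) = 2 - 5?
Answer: 16129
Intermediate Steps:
z(H) = -3
f(c, s) = 4 + c*s
K(l, n) = n + 2*l
(110 + K(f(-1, z(0)), 3))² = (110 + (3 + 2*(4 - 1*(-3))))² = (110 + (3 + 2*(4 + 3)))² = (110 + (3 + 2*7))² = (110 + (3 + 14))² = (110 + 17)² = 127² = 16129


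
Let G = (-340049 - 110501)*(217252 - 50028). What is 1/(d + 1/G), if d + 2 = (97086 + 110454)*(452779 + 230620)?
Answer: 75342773200/10686063558270959725599 ≈ 7.0506e-12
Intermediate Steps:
d = 141832628458 (d = -2 + (97086 + 110454)*(452779 + 230620) = -2 + 207540*683399 = -2 + 141832628460 = 141832628458)
G = -75342773200 (G = -450550*167224 = -75342773200)
1/(d + 1/G) = 1/(141832628458 + 1/(-75342773200)) = 1/(141832628458 - 1/75342773200) = 1/(10686063558270959725599/75342773200) = 75342773200/10686063558270959725599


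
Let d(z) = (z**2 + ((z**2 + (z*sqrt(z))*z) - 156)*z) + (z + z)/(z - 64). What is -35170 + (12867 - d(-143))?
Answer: 591843143/207 + 2924207*I*sqrt(143) ≈ 2.8591e+6 + 3.4968e+7*I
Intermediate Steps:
d(z) = z**2 + z*(-156 + z**2 + z**(5/2)) + 2*z/(-64 + z) (d(z) = (z**2 + ((z**2 + z**(3/2)*z) - 156)*z) + (2*z)/(-64 + z) = (z**2 + ((z**2 + z**(5/2)) - 156)*z) + 2*z/(-64 + z) = (z**2 + (-156 + z**2 + z**(5/2))*z) + 2*z/(-64 + z) = (z**2 + z*(-156 + z**2 + z**(5/2))) + 2*z/(-64 + z) = z**2 + z*(-156 + z**2 + z**(5/2)) + 2*z/(-64 + z))
-35170 + (12867 - d(-143)) = -35170 + (12867 - ((-143)**4 + (-143)**(9/2) - 220*(-143)**2 - (-187149248)*I*sqrt(143) - 63*(-143)**3 + 9986*(-143))/(-64 - 143)) = -35170 + (12867 - (418161601 + 418161601*I*sqrt(143) - 220*20449 - (-187149248)*I*sqrt(143) - 63*(-2924207) - 1427998)/(-207)) = -35170 + (12867 - (-1)*(418161601 + 418161601*I*sqrt(143) - 4498780 + 187149248*I*sqrt(143) + 184225041 - 1427998)/207) = -35170 + (12867 - (-1)*(596459864 + 605310849*I*sqrt(143))/207) = -35170 + (12867 - (-596459864/207 - 2924207*I*sqrt(143))) = -35170 + (12867 + (596459864/207 + 2924207*I*sqrt(143))) = -35170 + (599123333/207 + 2924207*I*sqrt(143)) = 591843143/207 + 2924207*I*sqrt(143)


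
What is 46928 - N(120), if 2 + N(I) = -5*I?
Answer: 47530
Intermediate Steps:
N(I) = -2 - 5*I
46928 - N(120) = 46928 - (-2 - 5*120) = 46928 - (-2 - 600) = 46928 - 1*(-602) = 46928 + 602 = 47530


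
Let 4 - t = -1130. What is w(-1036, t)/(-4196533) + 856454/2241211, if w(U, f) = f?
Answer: 3591595940708/9405315921463 ≈ 0.38187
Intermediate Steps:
t = 1134 (t = 4 - 1*(-1130) = 4 + 1130 = 1134)
w(-1036, t)/(-4196533) + 856454/2241211 = 1134/(-4196533) + 856454/2241211 = 1134*(-1/4196533) + 856454*(1/2241211) = -1134/4196533 + 856454/2241211 = 3591595940708/9405315921463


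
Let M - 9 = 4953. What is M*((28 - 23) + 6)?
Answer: 54582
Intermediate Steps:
M = 4962 (M = 9 + 4953 = 4962)
M*((28 - 23) + 6) = 4962*((28 - 23) + 6) = 4962*(5 + 6) = 4962*11 = 54582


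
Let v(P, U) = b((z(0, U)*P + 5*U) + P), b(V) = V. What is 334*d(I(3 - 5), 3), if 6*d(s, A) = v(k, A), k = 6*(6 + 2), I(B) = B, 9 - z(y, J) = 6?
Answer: 11523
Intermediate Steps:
z(y, J) = 3 (z(y, J) = 9 - 1*6 = 9 - 6 = 3)
k = 48 (k = 6*8 = 48)
v(P, U) = 4*P + 5*U (v(P, U) = (3*P + 5*U) + P = 4*P + 5*U)
d(s, A) = 32 + 5*A/6 (d(s, A) = (4*48 + 5*A)/6 = (192 + 5*A)/6 = 32 + 5*A/6)
334*d(I(3 - 5), 3) = 334*(32 + (5/6)*3) = 334*(32 + 5/2) = 334*(69/2) = 11523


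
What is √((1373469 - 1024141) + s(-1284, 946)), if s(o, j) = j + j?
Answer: 2*√87805 ≈ 592.64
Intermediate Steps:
s(o, j) = 2*j
√((1373469 - 1024141) + s(-1284, 946)) = √((1373469 - 1024141) + 2*946) = √(349328 + 1892) = √351220 = 2*√87805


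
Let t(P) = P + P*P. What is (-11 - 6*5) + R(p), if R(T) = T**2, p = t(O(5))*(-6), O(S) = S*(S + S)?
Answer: 234089959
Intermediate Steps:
O(S) = 2*S**2 (O(S) = S*(2*S) = 2*S**2)
t(P) = P + P**2
p = -15300 (p = ((2*5**2)*(1 + 2*5**2))*(-6) = ((2*25)*(1 + 2*25))*(-6) = (50*(1 + 50))*(-6) = (50*51)*(-6) = 2550*(-6) = -15300)
(-11 - 6*5) + R(p) = (-11 - 6*5) + (-15300)**2 = (-11 - 30) + 234090000 = -41 + 234090000 = 234089959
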